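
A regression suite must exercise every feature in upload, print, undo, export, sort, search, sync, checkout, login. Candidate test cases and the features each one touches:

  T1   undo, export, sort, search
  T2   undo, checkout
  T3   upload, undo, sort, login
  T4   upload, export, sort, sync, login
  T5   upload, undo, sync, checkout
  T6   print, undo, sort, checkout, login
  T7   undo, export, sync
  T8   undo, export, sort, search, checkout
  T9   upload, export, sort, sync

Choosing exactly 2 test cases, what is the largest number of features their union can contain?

Choosing T4, T6 covers {upload, print, undo, export, sort, sync, checkout, login} — 8 features.
No choice of 2 test cases does better; here search is left uncovered.

8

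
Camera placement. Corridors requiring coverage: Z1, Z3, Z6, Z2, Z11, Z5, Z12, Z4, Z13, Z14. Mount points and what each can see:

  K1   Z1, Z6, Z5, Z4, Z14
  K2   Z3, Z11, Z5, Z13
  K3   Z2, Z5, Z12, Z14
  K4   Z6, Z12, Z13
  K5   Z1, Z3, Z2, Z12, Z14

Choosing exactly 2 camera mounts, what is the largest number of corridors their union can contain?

Choosing K1, K2 covers {Z1, Z3, Z6, Z11, Z5, Z4, Z13, Z14} — 8 corridors.
No choice of 2 camera mounts does better; here Z2, Z12 are left uncovered.

8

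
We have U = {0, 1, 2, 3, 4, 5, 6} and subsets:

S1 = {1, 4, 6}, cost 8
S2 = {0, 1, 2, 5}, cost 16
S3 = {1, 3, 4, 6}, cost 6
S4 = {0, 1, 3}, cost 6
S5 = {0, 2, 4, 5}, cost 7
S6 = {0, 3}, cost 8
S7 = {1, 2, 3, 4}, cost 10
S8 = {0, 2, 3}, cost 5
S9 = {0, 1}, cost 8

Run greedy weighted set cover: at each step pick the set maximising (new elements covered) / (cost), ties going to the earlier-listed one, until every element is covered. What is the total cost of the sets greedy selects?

Pick 1: S3 adds 4 new (1, 3, 4, 6) at cost 6 (ratio 4/6).
Pick 2: S5 adds 3 new (0, 2, 5) at cost 7 (ratio 3/7).
Greedy total cost: 6 + 7 = 13.

13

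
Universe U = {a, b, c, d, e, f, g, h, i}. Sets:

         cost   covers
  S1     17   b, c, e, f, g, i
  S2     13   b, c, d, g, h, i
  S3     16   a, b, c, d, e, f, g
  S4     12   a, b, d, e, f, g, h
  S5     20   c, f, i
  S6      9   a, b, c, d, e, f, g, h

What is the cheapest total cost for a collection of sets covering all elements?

S2, S6 cover every element at cost 13 + 9 = 22.
Any cover uses at least 2 sets; among all covering selections none totals below 22.

22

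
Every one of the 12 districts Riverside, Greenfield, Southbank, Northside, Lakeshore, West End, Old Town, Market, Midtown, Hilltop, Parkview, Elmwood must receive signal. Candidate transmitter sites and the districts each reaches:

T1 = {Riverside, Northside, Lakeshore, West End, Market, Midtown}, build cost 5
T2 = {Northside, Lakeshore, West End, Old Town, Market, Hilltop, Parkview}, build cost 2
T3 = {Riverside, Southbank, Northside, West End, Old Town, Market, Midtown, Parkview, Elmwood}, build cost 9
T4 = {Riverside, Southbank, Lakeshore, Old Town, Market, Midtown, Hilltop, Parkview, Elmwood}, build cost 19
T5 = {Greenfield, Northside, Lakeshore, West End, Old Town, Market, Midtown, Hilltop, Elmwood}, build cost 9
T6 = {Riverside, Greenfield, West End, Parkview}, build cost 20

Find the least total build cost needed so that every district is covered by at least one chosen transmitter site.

T3, T5 cover every district at build cost 9 + 9 = 18.
Any cover uses at least 2 transmitter sites; among all covering selections none totals below 18.

18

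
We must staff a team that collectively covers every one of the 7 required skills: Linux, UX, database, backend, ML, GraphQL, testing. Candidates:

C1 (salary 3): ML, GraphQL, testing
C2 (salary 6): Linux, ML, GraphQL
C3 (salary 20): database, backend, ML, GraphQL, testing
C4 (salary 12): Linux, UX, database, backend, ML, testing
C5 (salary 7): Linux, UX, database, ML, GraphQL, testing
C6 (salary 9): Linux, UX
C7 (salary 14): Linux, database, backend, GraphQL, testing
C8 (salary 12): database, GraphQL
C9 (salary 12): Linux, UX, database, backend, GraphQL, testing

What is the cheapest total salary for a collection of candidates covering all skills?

C1, C4 cover every skill at salary 3 + 12 = 15.
Any cover uses at least 2 candidates; among all covering selections none totals below 15.
Greedy by coverage-per-salary would pick C1, C5, C4 for 22 — worse than the optimum 15.

15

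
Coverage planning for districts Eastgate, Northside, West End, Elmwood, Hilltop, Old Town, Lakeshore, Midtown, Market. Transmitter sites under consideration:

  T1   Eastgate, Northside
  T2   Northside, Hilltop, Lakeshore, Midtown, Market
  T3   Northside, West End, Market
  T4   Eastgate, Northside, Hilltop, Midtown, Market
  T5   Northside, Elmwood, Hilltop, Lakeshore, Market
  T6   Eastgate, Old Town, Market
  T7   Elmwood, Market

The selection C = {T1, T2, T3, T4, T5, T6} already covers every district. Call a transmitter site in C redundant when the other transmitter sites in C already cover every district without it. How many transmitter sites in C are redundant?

Drop T1: the rest still cover every district — redundant.
Drop T2: the rest still cover every district — redundant.
Drop T3: West End uncovered — not redundant.
Drop T4: the rest still cover every district — redundant.
Drop T5: Elmwood uncovered — not redundant.
Drop T6: Old Town uncovered — not redundant.
3 redundant: T1, T2, T4.

3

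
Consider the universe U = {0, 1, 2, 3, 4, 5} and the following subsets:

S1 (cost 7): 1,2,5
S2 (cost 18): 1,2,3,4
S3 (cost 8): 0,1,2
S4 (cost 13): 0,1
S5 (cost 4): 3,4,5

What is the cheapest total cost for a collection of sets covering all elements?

12

S3, S5 cover every element at cost 8 + 4 = 12.
Any cover uses at least 2 sets; among all covering selections none totals below 12.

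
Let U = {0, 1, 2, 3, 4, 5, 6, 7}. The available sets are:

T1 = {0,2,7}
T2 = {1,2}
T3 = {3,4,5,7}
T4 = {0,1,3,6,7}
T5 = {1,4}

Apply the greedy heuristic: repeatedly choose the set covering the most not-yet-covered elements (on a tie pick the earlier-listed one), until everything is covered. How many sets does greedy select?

3

Pick 1: T4 covers 5 new elements (0, 1, 3, 6, 7).
Pick 2: T3 covers 2 new elements (4, 5).
Pick 3: T1 covers 1 new elements (2).
Greedy uses 3 sets.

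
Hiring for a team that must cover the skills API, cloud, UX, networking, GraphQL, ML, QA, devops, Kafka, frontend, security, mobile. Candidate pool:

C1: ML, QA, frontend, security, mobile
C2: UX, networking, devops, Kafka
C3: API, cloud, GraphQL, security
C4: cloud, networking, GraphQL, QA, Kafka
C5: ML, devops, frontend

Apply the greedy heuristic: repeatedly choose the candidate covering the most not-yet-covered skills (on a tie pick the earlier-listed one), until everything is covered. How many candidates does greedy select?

Pick 1: C1 covers 5 new skills (ML, QA, frontend, security, mobile).
Pick 2: C2 covers 4 new skills (UX, networking, devops, Kafka).
Pick 3: C3 covers 3 new skills (API, cloud, GraphQL).
Greedy uses 3 candidates.

3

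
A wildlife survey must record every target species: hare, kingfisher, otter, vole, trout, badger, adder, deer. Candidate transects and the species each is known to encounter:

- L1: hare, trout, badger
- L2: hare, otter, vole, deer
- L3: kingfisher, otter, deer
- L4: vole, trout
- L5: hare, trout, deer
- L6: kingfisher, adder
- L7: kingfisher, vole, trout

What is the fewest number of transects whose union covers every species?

3

L1, L2, L6 together cover {hare, kingfisher, otter, vole, trout, badger, adder, deer} — every species.
No 2 of the 7 transects cover everything (all 21 pairs fall short), so 3 is minimum.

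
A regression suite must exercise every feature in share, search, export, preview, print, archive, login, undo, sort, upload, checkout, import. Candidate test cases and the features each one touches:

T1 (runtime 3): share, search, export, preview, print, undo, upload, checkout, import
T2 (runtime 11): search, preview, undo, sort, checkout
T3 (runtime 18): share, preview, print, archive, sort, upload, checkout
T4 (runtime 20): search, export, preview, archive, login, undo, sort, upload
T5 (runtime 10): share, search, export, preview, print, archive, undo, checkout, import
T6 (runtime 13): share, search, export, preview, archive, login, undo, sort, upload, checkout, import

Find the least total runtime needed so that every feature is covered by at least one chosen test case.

T1, T6 cover every feature at runtime 3 + 13 = 16.
Any cover uses at least 2 test cases; among all covering selections none totals below 16.

16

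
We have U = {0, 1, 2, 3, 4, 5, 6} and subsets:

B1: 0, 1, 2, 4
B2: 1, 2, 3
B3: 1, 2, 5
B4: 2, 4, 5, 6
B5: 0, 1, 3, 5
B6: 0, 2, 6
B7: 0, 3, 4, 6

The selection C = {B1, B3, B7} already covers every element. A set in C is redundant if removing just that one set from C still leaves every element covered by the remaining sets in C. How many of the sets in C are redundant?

1

Drop B1: the rest still cover every element — redundant.
Drop B3: 5 uncovered — not redundant.
Drop B7: 3, 6 uncovered — not redundant.
1 redundant: B1.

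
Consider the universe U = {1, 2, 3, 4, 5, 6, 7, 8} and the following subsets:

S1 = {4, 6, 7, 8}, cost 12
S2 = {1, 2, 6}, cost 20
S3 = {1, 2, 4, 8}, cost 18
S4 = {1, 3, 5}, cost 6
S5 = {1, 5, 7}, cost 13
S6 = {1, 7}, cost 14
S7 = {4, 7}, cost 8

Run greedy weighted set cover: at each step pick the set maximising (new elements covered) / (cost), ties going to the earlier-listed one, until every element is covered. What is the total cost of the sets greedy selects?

36

Pick 1: S4 adds 3 new (1, 3, 5) at cost 6 (ratio 3/6).
Pick 2: S1 adds 4 new (4, 6, 7, 8) at cost 12 (ratio 4/12).
Pick 3: S3 adds 1 new (2) at cost 18 (ratio 1/18).
Greedy total cost: 6 + 12 + 18 = 36.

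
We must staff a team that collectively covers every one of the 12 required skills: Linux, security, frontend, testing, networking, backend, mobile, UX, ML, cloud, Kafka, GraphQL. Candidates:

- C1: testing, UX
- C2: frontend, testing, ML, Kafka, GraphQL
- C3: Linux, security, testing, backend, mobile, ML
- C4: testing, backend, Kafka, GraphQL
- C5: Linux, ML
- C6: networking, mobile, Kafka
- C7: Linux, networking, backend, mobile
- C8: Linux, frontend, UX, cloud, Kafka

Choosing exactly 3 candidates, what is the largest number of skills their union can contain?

11

Choosing C2, C3, C8 covers {Linux, security, frontend, testing, backend, mobile, UX, ML, cloud, Kafka, GraphQL} — 11 skills.
No choice of 3 candidates does better; here networking is left uncovered.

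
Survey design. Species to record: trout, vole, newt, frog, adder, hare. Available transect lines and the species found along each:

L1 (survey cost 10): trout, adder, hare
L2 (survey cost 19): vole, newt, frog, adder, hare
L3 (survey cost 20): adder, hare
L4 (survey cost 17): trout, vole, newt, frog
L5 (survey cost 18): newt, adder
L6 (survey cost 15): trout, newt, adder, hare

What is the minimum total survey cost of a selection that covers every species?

L1, L4 cover every species at survey cost 10 + 17 = 27.
Any cover uses at least 2 transects; among all covering selections none totals below 27.

27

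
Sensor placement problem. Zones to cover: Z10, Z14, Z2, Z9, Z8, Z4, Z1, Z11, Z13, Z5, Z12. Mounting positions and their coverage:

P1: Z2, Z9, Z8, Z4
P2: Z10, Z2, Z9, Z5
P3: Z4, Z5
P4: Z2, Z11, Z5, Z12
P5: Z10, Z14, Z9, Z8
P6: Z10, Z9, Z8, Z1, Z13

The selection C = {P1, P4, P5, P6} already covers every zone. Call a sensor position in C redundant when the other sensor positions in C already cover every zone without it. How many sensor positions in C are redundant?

0

Drop P1: Z4 uncovered — not redundant.
Drop P4: Z11, Z5, Z12 uncovered — not redundant.
Drop P5: Z14 uncovered — not redundant.
Drop P6: Z1, Z13 uncovered — not redundant.
None of the sensor positions in C is redundant.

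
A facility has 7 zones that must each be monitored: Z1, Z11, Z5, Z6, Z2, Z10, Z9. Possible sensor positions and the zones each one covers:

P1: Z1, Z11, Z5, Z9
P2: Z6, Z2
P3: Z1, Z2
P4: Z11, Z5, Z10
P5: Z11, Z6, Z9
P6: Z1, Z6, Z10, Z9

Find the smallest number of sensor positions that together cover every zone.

3

P1, P2, P4 together cover {Z1, Z11, Z5, Z6, Z2, Z10, Z9} — every zone.
No 2 of the 6 sensor positions cover everything (all 15 pairs fall short), so 3 is minimum.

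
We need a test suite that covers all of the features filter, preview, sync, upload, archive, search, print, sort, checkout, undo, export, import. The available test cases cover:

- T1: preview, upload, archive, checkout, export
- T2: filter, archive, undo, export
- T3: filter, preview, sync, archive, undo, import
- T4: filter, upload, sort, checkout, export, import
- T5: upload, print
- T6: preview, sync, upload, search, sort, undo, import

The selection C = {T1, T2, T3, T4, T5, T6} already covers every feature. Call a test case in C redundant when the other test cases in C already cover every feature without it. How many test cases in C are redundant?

Drop T1: the rest still cover every feature — redundant.
Drop T2: the rest still cover every feature — redundant.
Drop T3: the rest still cover every feature — redundant.
Drop T4: the rest still cover every feature — redundant.
Drop T5: print uncovered — not redundant.
Drop T6: search uncovered — not redundant.
4 redundant: T1, T2, T3, T4.

4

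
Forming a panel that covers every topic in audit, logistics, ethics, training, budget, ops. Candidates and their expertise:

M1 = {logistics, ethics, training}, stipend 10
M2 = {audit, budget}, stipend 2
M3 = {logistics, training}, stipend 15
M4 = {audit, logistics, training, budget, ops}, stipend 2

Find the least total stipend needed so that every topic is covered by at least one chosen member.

M1, M4 cover every topic at stipend 10 + 2 = 12.
Any cover uses at least 2 members; among all covering selections none totals below 12.

12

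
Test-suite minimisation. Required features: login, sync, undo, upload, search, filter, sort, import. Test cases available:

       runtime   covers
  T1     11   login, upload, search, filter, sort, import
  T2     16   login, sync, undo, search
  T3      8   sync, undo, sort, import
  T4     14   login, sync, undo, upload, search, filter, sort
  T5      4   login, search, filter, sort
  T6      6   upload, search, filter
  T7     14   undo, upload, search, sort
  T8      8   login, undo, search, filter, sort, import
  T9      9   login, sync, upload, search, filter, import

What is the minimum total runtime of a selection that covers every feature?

17

T3, T9 cover every feature at runtime 8 + 9 = 17.
Any cover uses at least 2 test cases; among all covering selections none totals below 17.
Greedy by coverage-per-runtime would pick T5, T3, T6 for 18 — worse than the optimum 17.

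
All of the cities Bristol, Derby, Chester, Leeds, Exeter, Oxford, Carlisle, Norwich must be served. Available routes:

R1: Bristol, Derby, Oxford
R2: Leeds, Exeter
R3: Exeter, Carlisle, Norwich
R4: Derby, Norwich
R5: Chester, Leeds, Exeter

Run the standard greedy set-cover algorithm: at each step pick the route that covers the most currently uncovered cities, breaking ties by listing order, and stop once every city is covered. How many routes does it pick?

3

Pick 1: R1 covers 3 new cities (Bristol, Derby, Oxford).
Pick 2: R3 covers 3 new cities (Exeter, Carlisle, Norwich).
Pick 3: R5 covers 2 new cities (Chester, Leeds).
Greedy uses 3 routes.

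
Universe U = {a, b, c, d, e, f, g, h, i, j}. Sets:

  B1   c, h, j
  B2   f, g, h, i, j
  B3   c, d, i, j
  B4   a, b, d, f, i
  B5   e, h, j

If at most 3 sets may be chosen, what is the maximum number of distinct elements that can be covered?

9

Choosing B1, B2, B4 covers {a, b, c, d, f, g, h, i, j} — 9 elements.
No choice of 3 sets does better; here e is left uncovered.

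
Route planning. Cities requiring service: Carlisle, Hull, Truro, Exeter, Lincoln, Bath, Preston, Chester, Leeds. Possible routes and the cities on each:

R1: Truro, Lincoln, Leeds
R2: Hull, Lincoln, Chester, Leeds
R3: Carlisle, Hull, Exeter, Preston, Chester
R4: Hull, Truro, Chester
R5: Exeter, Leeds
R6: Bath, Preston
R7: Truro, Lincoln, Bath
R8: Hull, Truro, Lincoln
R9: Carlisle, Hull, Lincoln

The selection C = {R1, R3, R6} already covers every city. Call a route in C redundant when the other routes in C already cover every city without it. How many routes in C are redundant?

0

Drop R1: Truro, Lincoln, Leeds uncovered — not redundant.
Drop R3: Carlisle, Hull, Exeter, Chester uncovered — not redundant.
Drop R6: Bath uncovered — not redundant.
None of the routes in C is redundant.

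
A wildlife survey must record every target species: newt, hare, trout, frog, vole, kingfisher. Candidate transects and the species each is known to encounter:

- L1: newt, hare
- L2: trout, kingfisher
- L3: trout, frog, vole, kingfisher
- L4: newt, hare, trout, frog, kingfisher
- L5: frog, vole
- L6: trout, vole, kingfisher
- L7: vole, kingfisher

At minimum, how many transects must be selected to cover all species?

L1, L3 together cover {newt, hare, trout, frog, vole, kingfisher} — every species.
No single transect contains all 6 species, so 2 is optimal.

2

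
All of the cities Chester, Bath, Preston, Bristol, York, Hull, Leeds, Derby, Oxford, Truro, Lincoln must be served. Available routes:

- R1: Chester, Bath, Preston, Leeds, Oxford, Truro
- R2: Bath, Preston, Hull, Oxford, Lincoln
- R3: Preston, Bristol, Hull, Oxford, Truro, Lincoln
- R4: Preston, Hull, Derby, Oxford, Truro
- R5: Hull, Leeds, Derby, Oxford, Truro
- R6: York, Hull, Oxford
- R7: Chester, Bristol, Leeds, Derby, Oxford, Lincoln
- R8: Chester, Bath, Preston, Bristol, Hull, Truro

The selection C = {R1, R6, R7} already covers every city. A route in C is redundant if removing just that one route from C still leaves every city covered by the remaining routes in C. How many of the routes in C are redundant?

0

Drop R1: Bath, Preston, Truro uncovered — not redundant.
Drop R6: York, Hull uncovered — not redundant.
Drop R7: Bristol, Derby, Lincoln uncovered — not redundant.
None of the routes in C is redundant.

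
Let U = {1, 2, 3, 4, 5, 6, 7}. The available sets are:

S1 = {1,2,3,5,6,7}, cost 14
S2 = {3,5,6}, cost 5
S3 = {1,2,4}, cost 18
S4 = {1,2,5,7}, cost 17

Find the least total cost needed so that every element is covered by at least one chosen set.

32

S1, S3 cover every element at cost 14 + 18 = 32.
Any cover uses at least 2 sets; among all covering selections none totals below 32.
Greedy by coverage-per-cost would pick S2, S1, S3 for 37 — worse than the optimum 32.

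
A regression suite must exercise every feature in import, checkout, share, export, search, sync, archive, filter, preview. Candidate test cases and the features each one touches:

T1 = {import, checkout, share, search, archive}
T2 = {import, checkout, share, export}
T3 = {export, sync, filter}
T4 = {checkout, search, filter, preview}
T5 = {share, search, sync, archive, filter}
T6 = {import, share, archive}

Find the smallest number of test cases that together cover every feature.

T1, T3, T4 together cover {import, checkout, share, export, search, sync, archive, filter, preview} — every feature.
No 2 of the 6 test cases cover everything (all 15 pairs fall short), so 3 is minimum.

3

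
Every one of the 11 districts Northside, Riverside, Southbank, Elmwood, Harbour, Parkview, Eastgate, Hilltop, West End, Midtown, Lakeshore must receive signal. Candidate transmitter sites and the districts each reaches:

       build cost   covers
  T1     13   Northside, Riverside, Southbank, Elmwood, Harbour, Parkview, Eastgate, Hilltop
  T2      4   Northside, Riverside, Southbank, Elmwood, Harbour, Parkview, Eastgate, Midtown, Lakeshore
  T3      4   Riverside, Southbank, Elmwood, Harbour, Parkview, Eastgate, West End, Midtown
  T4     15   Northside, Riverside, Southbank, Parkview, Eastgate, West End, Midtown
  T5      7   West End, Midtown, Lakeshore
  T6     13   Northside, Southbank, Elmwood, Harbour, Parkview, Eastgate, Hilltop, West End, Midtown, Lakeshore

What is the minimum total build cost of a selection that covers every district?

T2, T6 cover every district at build cost 4 + 13 = 17.
Any cover uses at least 2 transmitter sites; among all covering selections none totals below 17.
Greedy by coverage-per-build cost would pick T2, T3, T1 for 21 — worse than the optimum 17.

17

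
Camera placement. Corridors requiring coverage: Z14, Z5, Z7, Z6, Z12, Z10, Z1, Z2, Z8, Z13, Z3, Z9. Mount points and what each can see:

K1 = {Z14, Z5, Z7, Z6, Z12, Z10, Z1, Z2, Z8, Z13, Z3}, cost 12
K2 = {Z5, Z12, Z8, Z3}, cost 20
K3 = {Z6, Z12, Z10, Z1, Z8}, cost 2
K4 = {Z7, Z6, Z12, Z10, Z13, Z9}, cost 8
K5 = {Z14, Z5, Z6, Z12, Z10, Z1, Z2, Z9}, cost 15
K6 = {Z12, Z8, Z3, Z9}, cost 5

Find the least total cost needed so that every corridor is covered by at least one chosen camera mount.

17

K1, K6 cover every corridor at cost 12 + 5 = 17.
Any cover uses at least 2 camera mounts; among all covering selections none totals below 17.
Greedy by coverage-per-cost would pick K3, K1, K6 for 19 — worse than the optimum 17.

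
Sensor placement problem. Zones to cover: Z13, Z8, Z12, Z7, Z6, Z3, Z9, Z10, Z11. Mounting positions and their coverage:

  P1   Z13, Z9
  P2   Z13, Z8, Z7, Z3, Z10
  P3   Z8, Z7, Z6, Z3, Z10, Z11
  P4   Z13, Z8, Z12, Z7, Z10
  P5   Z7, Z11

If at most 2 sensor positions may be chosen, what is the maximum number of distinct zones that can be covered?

8

Choosing P1, P3 covers {Z13, Z8, Z7, Z6, Z3, Z9, Z10, Z11} — 8 zones.
No choice of 2 sensor positions does better; here Z12 is left uncovered.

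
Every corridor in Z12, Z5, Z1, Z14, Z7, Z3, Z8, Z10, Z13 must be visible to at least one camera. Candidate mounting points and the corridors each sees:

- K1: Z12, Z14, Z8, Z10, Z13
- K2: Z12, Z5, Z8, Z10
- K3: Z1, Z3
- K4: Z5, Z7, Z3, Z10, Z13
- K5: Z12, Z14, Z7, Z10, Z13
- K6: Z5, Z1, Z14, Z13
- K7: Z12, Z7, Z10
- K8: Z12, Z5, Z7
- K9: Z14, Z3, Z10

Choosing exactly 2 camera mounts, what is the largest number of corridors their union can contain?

8

Choosing K1, K4 covers {Z12, Z5, Z14, Z7, Z3, Z8, Z10, Z13} — 8 corridors.
No choice of 2 camera mounts does better; here Z1 is left uncovered.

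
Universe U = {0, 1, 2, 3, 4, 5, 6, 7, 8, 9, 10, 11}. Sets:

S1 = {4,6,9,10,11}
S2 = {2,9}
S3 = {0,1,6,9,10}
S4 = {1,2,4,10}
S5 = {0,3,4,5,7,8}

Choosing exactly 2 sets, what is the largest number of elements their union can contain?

Choosing S1, S5 covers {0, 3, 4, 5, 6, 7, 8, 9, 10, 11} — 10 elements.
No choice of 2 sets does better; here 1, 2 are left uncovered.

10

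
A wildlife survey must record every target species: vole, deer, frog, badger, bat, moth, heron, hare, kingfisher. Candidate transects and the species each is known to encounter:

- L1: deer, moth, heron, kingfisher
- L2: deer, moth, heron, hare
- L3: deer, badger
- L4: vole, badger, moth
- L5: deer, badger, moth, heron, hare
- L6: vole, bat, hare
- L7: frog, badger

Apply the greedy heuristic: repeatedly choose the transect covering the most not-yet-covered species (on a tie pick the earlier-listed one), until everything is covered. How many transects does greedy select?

4

Pick 1: L5 covers 5 new species (deer, badger, moth, heron, hare).
Pick 2: L6 covers 2 new species (vole, bat).
Pick 3: L1 covers 1 new species (kingfisher).
Pick 4: L7 covers 1 new species (frog).
Greedy uses 4 transects. (The true minimum is 3.)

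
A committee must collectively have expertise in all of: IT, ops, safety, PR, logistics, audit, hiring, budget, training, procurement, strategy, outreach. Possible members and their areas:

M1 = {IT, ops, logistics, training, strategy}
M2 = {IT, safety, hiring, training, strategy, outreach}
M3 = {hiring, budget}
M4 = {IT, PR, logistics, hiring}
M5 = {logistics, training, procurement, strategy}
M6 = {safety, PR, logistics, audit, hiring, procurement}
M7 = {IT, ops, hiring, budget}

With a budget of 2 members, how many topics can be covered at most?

10

Choosing M1, M6 covers {IT, ops, safety, PR, logistics, audit, hiring, training, procurement, strategy} — 10 topics.
No choice of 2 members does better; here budget, outreach are left uncovered.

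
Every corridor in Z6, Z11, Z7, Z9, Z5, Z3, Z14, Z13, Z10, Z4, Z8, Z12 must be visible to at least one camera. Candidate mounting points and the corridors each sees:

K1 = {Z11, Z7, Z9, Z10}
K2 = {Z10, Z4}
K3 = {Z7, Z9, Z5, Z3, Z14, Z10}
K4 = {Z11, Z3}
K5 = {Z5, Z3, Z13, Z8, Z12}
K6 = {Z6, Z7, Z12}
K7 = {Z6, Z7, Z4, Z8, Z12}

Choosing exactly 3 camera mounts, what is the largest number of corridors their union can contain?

11

Choosing K1, K3, K7 covers {Z6, Z11, Z7, Z9, Z5, Z3, Z14, Z10, Z4, Z8, Z12} — 11 corridors.
No choice of 3 camera mounts does better; here Z13 is left uncovered.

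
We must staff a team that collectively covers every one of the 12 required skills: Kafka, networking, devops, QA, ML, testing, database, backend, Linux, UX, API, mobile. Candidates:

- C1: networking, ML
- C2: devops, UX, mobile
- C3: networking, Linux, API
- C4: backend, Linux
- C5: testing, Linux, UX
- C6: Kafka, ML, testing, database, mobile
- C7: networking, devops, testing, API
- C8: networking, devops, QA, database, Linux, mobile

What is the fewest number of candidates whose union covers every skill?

C2, C3, C4, C6, C8 together cover {Kafka, networking, devops, QA, ML, testing, database, backend, Linux, UX, API, mobile} — every skill.
No 4 of the 8 candidates cover everything (all 70 size-4 selections fall short), so 5 is minimum.

5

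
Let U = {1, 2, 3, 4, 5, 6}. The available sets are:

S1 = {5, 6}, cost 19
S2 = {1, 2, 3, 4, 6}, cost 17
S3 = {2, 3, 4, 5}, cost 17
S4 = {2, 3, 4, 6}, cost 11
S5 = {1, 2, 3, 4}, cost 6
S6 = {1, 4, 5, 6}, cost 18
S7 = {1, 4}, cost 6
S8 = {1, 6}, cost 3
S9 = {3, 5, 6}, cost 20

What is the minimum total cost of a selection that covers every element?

20

S3, S8 cover every element at cost 17 + 3 = 20.
Any cover uses at least 2 sets; among all covering selections none totals below 20.
Greedy by coverage-per-cost would pick S5, S8, S3 for 26 — worse than the optimum 20.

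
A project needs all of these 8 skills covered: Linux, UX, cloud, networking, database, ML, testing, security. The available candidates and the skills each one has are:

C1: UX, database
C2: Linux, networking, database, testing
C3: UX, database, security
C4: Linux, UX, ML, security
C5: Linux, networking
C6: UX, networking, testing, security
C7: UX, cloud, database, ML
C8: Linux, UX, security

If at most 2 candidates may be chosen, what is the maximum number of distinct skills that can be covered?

Choosing C2, C4 covers {Linux, UX, networking, database, ML, testing, security} — 7 skills.
No choice of 2 candidates does better; here cloud is left uncovered.

7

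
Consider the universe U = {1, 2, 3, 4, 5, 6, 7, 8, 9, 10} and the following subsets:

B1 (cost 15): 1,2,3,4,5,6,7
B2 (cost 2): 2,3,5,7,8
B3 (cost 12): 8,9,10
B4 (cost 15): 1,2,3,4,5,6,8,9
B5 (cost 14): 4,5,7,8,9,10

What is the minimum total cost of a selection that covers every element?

B1, B3 cover every element at cost 15 + 12 = 27.
Any cover uses at least 2 sets; among all covering selections none totals below 27.
Greedy by coverage-per-cost would pick B2, B4, B3 for 29 — worse than the optimum 27.

27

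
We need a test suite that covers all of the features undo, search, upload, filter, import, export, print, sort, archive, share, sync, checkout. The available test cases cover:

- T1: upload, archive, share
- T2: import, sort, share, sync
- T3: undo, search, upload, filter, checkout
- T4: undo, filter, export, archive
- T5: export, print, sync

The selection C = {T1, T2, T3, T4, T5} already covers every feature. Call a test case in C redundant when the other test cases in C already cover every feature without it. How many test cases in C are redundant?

2

Drop T1: the rest still cover every feature — redundant.
Drop T2: import, sort uncovered — not redundant.
Drop T3: search, checkout uncovered — not redundant.
Drop T4: the rest still cover every feature — redundant.
Drop T5: print uncovered — not redundant.
2 redundant: T1, T4.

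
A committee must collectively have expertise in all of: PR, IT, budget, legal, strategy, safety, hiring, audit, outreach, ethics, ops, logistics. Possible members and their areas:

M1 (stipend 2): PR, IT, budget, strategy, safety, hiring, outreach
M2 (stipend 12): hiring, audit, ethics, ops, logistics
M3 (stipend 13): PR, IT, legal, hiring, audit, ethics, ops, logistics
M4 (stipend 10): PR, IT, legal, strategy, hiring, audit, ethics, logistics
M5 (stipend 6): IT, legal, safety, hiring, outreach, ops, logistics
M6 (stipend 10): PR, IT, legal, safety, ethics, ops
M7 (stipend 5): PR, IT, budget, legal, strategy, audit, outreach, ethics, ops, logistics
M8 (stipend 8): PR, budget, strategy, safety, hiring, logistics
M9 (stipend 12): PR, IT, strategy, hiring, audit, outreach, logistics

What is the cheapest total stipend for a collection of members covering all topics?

M1, M7 cover every topic at stipend 2 + 5 = 7.
Any cover uses at least 2 members; among all covering selections none totals below 7.

7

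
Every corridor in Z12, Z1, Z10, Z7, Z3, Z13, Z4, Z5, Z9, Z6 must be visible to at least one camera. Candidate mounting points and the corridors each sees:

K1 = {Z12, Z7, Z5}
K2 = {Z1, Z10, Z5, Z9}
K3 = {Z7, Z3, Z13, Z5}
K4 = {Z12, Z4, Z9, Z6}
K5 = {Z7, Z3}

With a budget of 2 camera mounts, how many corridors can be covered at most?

Choosing K3, K4 covers {Z12, Z7, Z3, Z13, Z4, Z5, Z9, Z6} — 8 corridors.
No choice of 2 camera mounts does better; here Z1, Z10 are left uncovered.

8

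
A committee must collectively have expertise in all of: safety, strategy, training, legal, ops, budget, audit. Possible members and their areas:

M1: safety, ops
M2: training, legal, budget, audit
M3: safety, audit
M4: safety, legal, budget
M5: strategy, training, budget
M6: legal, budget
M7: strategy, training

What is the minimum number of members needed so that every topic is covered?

3

M1, M2, M5 together cover {safety, strategy, training, legal, ops, budget, audit} — every topic.
No 2 of the 7 members cover everything (all 21 pairs fall short), so 3 is minimum.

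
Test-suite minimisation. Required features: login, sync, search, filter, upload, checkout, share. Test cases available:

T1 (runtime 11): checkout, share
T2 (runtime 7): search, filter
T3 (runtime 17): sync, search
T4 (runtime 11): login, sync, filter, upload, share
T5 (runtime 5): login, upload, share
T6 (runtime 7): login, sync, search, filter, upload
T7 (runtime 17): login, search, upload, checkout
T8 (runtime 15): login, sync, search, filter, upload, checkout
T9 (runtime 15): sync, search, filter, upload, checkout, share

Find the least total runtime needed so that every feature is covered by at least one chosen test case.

T1, T6 cover every feature at runtime 11 + 7 = 18.
Any cover uses at least 2 test cases; among all covering selections none totals below 18.
Greedy by coverage-per-runtime would pick T6, T5, T1 for 23 — worse than the optimum 18.

18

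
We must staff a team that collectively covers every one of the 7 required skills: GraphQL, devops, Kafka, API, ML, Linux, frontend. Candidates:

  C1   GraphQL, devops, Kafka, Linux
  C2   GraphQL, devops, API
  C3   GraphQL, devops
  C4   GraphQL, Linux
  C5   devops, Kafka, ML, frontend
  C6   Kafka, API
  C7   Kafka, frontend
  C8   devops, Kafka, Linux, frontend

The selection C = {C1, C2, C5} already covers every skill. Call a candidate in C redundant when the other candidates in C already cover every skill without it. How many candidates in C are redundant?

Drop C1: Linux uncovered — not redundant.
Drop C2: API uncovered — not redundant.
Drop C5: ML, frontend uncovered — not redundant.
None of the candidates in C is redundant.

0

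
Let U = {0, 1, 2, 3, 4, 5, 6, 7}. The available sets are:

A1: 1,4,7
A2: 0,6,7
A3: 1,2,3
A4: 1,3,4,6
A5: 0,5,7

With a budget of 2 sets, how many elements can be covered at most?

Choosing A4, A5 covers {0, 1, 3, 4, 5, 6, 7} — 7 elements.
No choice of 2 sets does better; here 2 is left uncovered.

7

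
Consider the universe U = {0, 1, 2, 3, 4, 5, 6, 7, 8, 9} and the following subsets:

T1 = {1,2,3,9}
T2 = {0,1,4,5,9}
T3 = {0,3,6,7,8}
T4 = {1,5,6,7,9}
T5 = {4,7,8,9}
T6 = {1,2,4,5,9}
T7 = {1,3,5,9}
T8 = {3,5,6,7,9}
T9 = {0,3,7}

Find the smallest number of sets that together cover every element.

2

T3, T6 together cover {0, 1, 2, 3, 4, 5, 6, 7, 8, 9} — every element.
No single set contains all 10 elements, so 2 is optimal.
Greedy (largest uncovered first) would take T2, T3, T1 — 3 sets — but 2 suffice.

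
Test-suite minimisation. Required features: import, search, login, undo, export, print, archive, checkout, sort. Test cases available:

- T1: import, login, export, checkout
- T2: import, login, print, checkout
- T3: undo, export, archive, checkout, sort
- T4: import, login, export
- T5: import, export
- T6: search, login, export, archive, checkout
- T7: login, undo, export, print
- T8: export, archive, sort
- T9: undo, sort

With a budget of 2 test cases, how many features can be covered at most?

Choosing T2, T3 covers {import, login, undo, export, print, archive, checkout, sort} — 8 features.
No choice of 2 test cases does better; here search is left uncovered.

8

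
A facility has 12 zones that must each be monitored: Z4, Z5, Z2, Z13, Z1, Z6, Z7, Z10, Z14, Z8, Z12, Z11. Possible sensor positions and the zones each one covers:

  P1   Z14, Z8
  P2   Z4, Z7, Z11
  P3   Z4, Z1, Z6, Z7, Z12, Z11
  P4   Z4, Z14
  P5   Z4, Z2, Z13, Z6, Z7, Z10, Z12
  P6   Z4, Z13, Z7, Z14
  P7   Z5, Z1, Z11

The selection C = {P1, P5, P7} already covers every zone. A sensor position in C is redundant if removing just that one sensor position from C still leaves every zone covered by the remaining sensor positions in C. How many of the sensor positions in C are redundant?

Drop P1: Z14, Z8 uncovered — not redundant.
Drop P5: Z4, Z2, Z13, Z6, … uncovered — not redundant.
Drop P7: Z5, Z1, Z11 uncovered — not redundant.
None of the sensor positions in C is redundant.

0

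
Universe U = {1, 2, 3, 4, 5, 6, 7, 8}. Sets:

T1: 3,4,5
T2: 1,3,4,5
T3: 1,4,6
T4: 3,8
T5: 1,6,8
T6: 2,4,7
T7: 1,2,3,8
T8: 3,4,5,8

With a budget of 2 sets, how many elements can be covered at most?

6

Choosing T1, T5 covers {1, 3, 4, 5, 6, 8} — 6 elements.
No choice of 2 sets does better; here 2, 7 are left uncovered.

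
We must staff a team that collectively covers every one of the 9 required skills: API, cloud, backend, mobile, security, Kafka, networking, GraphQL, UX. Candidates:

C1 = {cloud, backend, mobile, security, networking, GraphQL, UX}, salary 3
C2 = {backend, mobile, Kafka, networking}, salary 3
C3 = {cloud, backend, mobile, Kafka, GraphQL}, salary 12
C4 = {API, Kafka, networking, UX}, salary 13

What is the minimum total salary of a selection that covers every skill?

16

C1, C4 cover every skill at salary 3 + 13 = 16.
Any cover uses at least 2 candidates; among all covering selections none totals below 16.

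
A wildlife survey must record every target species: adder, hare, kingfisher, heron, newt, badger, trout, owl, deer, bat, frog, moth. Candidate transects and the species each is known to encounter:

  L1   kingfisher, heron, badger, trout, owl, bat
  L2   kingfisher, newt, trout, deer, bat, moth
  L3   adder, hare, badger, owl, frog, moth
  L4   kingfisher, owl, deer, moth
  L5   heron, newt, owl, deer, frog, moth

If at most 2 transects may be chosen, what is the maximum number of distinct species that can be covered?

11

Choosing L2, L3 covers {adder, hare, kingfisher, newt, badger, trout, owl, deer, bat, frog, moth} — 11 species.
No choice of 2 transects does better; here heron is left uncovered.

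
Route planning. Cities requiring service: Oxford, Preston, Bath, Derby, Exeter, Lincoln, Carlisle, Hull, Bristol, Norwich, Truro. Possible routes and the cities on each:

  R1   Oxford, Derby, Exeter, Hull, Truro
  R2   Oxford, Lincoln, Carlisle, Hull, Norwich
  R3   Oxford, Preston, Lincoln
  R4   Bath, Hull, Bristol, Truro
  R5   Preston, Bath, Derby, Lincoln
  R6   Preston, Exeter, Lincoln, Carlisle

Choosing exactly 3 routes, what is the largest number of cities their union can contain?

Choosing R1, R2, R4 covers {Oxford, Bath, Derby, Exeter, Lincoln, Carlisle, Hull, Bristol, Norwich, Truro} — 10 cities.
No choice of 3 routes does better; here Preston is left uncovered.

10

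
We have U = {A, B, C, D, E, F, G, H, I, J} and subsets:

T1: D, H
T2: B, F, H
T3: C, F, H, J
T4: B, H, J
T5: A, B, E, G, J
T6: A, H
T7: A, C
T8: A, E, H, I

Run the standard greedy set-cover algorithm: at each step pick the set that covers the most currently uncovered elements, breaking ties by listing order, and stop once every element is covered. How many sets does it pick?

4

Pick 1: T5 covers 5 new elements (A, B, E, G, J).
Pick 2: T3 covers 3 new elements (C, F, H).
Pick 3: T1 covers 1 new elements (D).
Pick 4: T8 covers 1 new elements (I).
Greedy uses 4 sets.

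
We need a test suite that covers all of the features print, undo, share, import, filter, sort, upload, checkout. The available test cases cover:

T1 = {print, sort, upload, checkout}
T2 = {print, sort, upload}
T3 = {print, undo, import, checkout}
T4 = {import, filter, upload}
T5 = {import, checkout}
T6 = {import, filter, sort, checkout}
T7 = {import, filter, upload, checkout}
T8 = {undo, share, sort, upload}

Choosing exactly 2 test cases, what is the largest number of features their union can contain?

7

Choosing T3, T8 covers {print, undo, share, import, sort, upload, checkout} — 7 features.
No choice of 2 test cases does better; here filter is left uncovered.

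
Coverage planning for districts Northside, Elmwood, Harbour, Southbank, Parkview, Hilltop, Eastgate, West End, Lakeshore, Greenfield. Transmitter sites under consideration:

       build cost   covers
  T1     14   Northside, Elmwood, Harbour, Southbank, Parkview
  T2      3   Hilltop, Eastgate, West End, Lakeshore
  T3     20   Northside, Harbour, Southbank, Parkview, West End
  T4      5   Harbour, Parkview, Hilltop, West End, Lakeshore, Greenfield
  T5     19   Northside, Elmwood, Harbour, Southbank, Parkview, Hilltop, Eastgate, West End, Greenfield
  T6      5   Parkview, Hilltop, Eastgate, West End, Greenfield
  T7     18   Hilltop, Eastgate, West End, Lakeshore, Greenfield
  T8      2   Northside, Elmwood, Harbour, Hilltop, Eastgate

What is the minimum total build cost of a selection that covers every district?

T1, T4, T8 cover every district at build cost 14 + 5 + 2 = 21.
Any cover uses at least 2 transmitter sites; among all covering selections none totals below 21.

21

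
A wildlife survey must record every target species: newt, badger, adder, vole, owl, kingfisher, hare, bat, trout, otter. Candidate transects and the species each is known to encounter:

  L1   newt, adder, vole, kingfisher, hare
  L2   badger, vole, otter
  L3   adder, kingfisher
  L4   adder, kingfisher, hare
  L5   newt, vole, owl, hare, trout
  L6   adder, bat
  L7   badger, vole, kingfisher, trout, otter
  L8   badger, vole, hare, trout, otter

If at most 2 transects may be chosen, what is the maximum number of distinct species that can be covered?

8

Choosing L1, L7 covers {newt, badger, adder, vole, kingfisher, hare, trout, otter} — 8 species.
No choice of 2 transects does better; here owl, bat are left uncovered.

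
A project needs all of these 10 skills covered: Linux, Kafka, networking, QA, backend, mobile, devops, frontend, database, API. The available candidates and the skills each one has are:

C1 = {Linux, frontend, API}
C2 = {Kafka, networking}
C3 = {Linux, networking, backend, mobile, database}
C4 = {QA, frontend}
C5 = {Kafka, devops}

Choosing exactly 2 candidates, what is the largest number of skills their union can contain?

7

Choosing C1, C3 covers {Linux, networking, backend, mobile, frontend, database, API} — 7 skills.
No choice of 2 candidates does better; here Kafka, QA, devops are left uncovered.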